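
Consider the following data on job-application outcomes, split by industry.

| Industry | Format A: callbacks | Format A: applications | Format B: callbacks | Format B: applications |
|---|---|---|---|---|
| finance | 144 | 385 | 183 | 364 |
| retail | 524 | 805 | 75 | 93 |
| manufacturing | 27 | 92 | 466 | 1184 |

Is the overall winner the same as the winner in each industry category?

No

Finance: Format A 144/385 = 37.4%, Format B 183/364 = 50.3% → Format B
Retail: Format A 524/805 = 65.1%, Format B 75/93 = 80.6% → Format B
Manufacturing: Format A 27/92 = 29.3%, Format B 466/1184 = 39.4% → Format B
Overall: Format A 695/1282 = 54.2%, Format B 724/1641 = 44.1% → Format A
Format B wins each industry group but Format A wins overall — the comparison reverses. Format B's applications skew toward manufacturing, which has a lower base rate.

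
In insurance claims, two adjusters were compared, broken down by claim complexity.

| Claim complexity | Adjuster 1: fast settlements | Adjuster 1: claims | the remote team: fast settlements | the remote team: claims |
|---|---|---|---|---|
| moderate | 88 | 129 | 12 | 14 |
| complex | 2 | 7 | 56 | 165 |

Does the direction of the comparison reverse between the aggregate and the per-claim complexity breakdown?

Yes

Moderate: Adjuster 1 88/129 = 68.2%, the remote team 12/14 = 85.7% → the remote team
Complex: Adjuster 1 2/7 = 28.6%, the remote team 56/165 = 33.9% → the remote team
Overall: Adjuster 1 90/136 = 66.2%, the remote team 68/179 = 38.0% → Adjuster 1
The remote team wins each claim group but Adjuster 1 wins overall — the comparison reverses. The remote team's claims skew toward complex, which has a lower base rate.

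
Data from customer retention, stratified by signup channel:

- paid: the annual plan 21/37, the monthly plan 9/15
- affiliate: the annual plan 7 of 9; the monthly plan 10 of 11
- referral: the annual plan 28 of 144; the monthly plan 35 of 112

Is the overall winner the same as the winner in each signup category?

Paid: the annual plan 21/37 = 56.8%, the monthly plan 9/15 = 60.0% → the monthly plan
Affiliate: the annual plan 7/9 = 77.8%, the monthly plan 10/11 = 90.9% → the monthly plan
Referral: the annual plan 28/144 = 19.4%, the monthly plan 35/112 = 31.2% → the monthly plan
Overall: the annual plan 56/190 = 29.5%, the monthly plan 54/138 = 39.1% → the monthly plan
The monthly plan wins overall and in every signup group — no reversal.

Yes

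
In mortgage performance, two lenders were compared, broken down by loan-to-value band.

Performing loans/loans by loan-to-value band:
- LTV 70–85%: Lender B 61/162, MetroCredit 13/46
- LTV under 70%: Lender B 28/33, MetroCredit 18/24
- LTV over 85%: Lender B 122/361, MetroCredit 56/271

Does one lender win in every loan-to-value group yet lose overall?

No

LTV 70–85%: Lender B 61/162 = 37.7%, MetroCredit 13/46 = 28.3% → Lender B
LTV under 70%: Lender B 28/33 = 84.8%, MetroCredit 18/24 = 75.0% → Lender B
LTV over 85%: Lender B 122/361 = 33.8%, MetroCredit 56/271 = 20.7% → Lender B
Overall: Lender B 211/556 = 37.9%, MetroCredit 87/341 = 25.5% → Lender B
Lender B wins overall and in every loan-to-value group — no reversal.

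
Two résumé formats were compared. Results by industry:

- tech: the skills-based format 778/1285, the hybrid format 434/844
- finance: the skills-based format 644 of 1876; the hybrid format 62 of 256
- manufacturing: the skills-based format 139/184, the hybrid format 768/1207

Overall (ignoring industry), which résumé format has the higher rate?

the hybrid format

Tech: the skills-based format 778/1285 = 60.5%, the hybrid format 434/844 = 51.4% → the skills-based format
Finance: the skills-based format 644/1876 = 34.3%, the hybrid format 62/256 = 24.2% → the skills-based format
Manufacturing: the skills-based format 139/184 = 75.5%, the hybrid format 768/1207 = 63.6% → the skills-based format
Overall: the skills-based format 1561/3345 = 46.7%, the hybrid format 1264/2307 = 54.8% → the hybrid format
(The skills-based format wins every industry group but the hybrid format wins overall — the skills-based format's applications skew toward the low-rate finance group.)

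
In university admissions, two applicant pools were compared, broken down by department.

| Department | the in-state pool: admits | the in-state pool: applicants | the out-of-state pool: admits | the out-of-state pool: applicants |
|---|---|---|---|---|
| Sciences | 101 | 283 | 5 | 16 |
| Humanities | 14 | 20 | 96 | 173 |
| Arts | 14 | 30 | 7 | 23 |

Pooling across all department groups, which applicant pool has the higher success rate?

the out-of-state pool

Sciences: the in-state pool 101/283 = 35.7%, the out-of-state pool 5/16 = 31.2% → the in-state pool
Humanities: the in-state pool 14/20 = 70.0%, the out-of-state pool 96/173 = 55.5% → the in-state pool
Arts: the in-state pool 14/30 = 46.7%, the out-of-state pool 7/23 = 30.4% → the in-state pool
Overall: the in-state pool 129/333 = 38.7%, the out-of-state pool 108/212 = 50.9% → the out-of-state pool
(The in-state pool wins every department group but the out-of-state pool wins overall — the in-state pool's applicants skew toward the low-rate Sciences group.)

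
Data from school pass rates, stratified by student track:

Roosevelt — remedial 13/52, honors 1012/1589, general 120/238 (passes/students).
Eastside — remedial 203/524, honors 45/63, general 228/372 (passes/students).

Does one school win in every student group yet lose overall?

Remedial: Roosevelt 13/52 = 25.0%, Eastside 203/524 = 38.7% → Eastside
Honors: Roosevelt 1012/1589 = 63.7%, Eastside 45/63 = 71.4% → Eastside
General: Roosevelt 120/238 = 50.4%, Eastside 228/372 = 61.3% → Eastside
Overall: Roosevelt 1145/1879 = 60.9%, Eastside 476/959 = 49.6% → Roosevelt
Eastside wins each student group but Roosevelt wins overall — the comparison reverses. Eastside's students skew toward remedial, which has a lower base rate.

Yes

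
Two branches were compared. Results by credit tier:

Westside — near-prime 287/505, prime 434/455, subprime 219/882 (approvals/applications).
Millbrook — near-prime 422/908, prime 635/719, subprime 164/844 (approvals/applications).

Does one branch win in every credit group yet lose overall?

Near-prime: Westside 287/505 = 56.8%, Millbrook 422/908 = 46.5% → Westside
Prime: Westside 434/455 = 95.4%, Millbrook 635/719 = 88.3% → Westside
Subprime: Westside 219/882 = 24.8%, Millbrook 164/844 = 19.4% → Westside
Overall: Westside 940/1842 = 51.0%, Millbrook 1221/2471 = 49.4% → Westside
Westside wins overall and in every credit group — no reversal.

No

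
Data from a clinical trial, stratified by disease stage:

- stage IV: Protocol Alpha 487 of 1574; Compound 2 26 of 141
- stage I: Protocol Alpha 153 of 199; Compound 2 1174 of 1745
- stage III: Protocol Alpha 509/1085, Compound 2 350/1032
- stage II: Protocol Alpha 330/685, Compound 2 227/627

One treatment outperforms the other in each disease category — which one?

Protocol Alpha

Stage IV: Protocol Alpha 487/1574 = 30.9%, Compound 2 26/141 = 18.4% → Protocol Alpha
Stage I: Protocol Alpha 153/199 = 76.9%, Compound 2 1174/1745 = 67.3% → Protocol Alpha
Stage III: Protocol Alpha 509/1085 = 46.9%, Compound 2 350/1032 = 33.9% → Protocol Alpha
Stage II: Protocol Alpha 330/685 = 48.2%, Compound 2 227/627 = 36.2% → Protocol Alpha
Protocol Alpha has the higher rate in all 4 groups.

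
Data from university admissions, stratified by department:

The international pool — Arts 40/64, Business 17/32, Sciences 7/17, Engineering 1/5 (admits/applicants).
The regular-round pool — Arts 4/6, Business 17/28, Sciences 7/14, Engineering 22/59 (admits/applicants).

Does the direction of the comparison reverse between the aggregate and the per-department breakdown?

Yes

Arts: the international pool 40/64 = 62.5%, the regular-round pool 4/6 = 66.7% → the regular-round pool
Business: the international pool 17/32 = 53.1%, the regular-round pool 17/28 = 60.7% → the regular-round pool
Sciences: the international pool 7/17 = 41.2%, the regular-round pool 7/14 = 50.0% → the regular-round pool
Engineering: the international pool 1/5 = 20.0%, the regular-round pool 22/59 = 37.3% → the regular-round pool
Overall: the international pool 65/118 = 55.1%, the regular-round pool 50/107 = 46.7% → the international pool
The regular-round pool wins each department group but the international pool wins overall — the comparison reverses. The regular-round pool's applicants skew toward Engineering, which has a lower base rate.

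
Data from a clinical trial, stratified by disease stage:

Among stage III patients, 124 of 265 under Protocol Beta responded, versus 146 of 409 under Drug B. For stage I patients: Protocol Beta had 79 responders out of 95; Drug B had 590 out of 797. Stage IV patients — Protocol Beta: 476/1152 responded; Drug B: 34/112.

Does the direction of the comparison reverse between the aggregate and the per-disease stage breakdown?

Stage III: Protocol Beta 124/265 = 46.8%, Drug B 146/409 = 35.7% → Protocol Beta
Stage I: Protocol Beta 79/95 = 83.2%, Drug B 590/797 = 74.0% → Protocol Beta
Stage IV: Protocol Beta 476/1152 = 41.3%, Drug B 34/112 = 30.4% → Protocol Beta
Overall: Protocol Beta 679/1512 = 44.9%, Drug B 770/1318 = 58.4% → Drug B
Protocol Beta wins each disease group but Drug B wins overall — the comparison reverses. Protocol Beta's patients skew toward stage IV, which has a lower base rate.

Yes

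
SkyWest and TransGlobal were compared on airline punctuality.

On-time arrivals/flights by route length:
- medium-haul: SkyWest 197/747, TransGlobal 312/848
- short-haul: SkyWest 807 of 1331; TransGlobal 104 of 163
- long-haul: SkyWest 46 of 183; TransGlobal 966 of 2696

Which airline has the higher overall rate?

SkyWest

Medium-haul: SkyWest 197/747 = 26.4%, TransGlobal 312/848 = 36.8% → TransGlobal
Short-haul: SkyWest 807/1331 = 60.6%, TransGlobal 104/163 = 63.8% → TransGlobal
Long-haul: SkyWest 46/183 = 25.1%, TransGlobal 966/2696 = 35.8% → TransGlobal
Overall: SkyWest 1050/2261 = 46.4%, TransGlobal 1382/3707 = 37.3% → SkyWest
(TransGlobal wins every route group but SkyWest wins overall — TransGlobal's flights skew toward the low-rate long-haul group.)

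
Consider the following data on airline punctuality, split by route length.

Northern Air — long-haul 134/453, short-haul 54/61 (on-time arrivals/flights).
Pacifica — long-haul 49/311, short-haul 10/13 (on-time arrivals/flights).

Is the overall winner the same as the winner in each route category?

Long-haul: Northern Air 134/453 = 29.6%, Pacifica 49/311 = 15.8% → Northern Air
Short-haul: Northern Air 54/61 = 88.5%, Pacifica 10/13 = 76.9% → Northern Air
Overall: Northern Air 188/514 = 36.6%, Pacifica 59/324 = 18.2% → Northern Air
Northern Air wins overall and in every route group — no reversal.

Yes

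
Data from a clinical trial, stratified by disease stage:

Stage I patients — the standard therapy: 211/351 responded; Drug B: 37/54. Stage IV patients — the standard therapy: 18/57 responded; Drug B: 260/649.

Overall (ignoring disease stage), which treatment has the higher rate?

Stage I: the standard therapy 211/351 = 60.1%, Drug B 37/54 = 68.5% → Drug B
Stage IV: the standard therapy 18/57 = 31.6%, Drug B 260/649 = 40.1% → Drug B
Overall: the standard therapy 229/408 = 56.1%, Drug B 297/703 = 42.2% → the standard therapy
(Drug B wins every disease group but the standard therapy wins overall — Drug B's patients skew toward the low-rate stage IV group.)

the standard therapy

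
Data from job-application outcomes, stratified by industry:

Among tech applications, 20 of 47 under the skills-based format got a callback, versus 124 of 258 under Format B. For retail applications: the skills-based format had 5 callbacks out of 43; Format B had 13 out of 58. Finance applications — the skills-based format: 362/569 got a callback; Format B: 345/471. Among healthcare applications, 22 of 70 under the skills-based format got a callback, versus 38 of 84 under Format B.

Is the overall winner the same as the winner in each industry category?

Tech: the skills-based format 20/47 = 42.6%, Format B 124/258 = 48.1% → Format B
Retail: the skills-based format 5/43 = 11.6%, Format B 13/58 = 22.4% → Format B
Finance: the skills-based format 362/569 = 63.6%, Format B 345/471 = 73.2% → Format B
Healthcare: the skills-based format 22/70 = 31.4%, Format B 38/84 = 45.2% → Format B
Overall: the skills-based format 409/729 = 56.1%, Format B 520/871 = 59.7% → Format B
Format B wins overall and in every industry group — no reversal.

Yes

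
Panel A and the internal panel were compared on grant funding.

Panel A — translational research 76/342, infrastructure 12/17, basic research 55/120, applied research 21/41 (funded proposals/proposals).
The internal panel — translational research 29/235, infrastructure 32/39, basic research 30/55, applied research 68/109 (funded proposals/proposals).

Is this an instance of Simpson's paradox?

No

Translational research: Panel A 76/342 = 22.2%, the internal panel 29/235 = 12.3% → Panel A
Infrastructure: Panel A 12/17 = 70.6%, the internal panel 32/39 = 82.1% → the internal panel
Basic research: Panel A 55/120 = 45.8%, the internal panel 30/55 = 54.5% → the internal panel
Applied research: Panel A 21/41 = 51.2%, the internal panel 68/109 = 62.4% → the internal panel
Overall: Panel A 164/520 = 31.5%, the internal panel 159/438 = 36.3% → the internal panel
Neither sweeps: Panel A wins 1 of 4 groups, the internal panel wins 3. The internal panel wins overall but not every group — no Simpson reversal.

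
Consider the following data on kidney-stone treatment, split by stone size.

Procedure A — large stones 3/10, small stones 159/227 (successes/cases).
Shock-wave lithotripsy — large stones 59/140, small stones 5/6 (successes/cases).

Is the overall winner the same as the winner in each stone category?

No

Large stones: Procedure A 3/10 = 30.0%, shock-wave lithotripsy 59/140 = 42.1% → shock-wave lithotripsy
Small stones: Procedure A 159/227 = 70.0%, shock-wave lithotripsy 5/6 = 83.3% → shock-wave lithotripsy
Overall: Procedure A 162/237 = 68.4%, shock-wave lithotripsy 64/146 = 43.8% → Procedure A
Shock-wave lithotripsy wins each stone group but Procedure A wins overall — the comparison reverses. Shock-wave lithotripsy's cases skew toward large stones, which has a lower base rate.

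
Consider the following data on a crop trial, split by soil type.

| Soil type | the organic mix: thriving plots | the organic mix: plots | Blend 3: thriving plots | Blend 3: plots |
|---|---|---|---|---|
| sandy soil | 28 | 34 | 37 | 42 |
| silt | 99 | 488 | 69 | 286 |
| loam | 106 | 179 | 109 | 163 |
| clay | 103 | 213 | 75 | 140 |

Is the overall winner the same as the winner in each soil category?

Sandy soil: the organic mix 28/34 = 82.4%, Blend 3 37/42 = 88.1% → Blend 3
Silt: the organic mix 99/488 = 20.3%, Blend 3 69/286 = 24.1% → Blend 3
Loam: the organic mix 106/179 = 59.2%, Blend 3 109/163 = 66.9% → Blend 3
Clay: the organic mix 103/213 = 48.4%, Blend 3 75/140 = 53.6% → Blend 3
Overall: the organic mix 336/914 = 36.8%, Blend 3 290/631 = 46.0% → Blend 3
Blend 3 wins overall and in every soil group — no reversal.

Yes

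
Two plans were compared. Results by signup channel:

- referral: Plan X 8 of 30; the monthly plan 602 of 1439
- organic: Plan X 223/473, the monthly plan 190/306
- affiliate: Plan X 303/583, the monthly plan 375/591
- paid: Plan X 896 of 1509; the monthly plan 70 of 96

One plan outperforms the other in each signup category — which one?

Referral: Plan X 8/30 = 26.7%, the monthly plan 602/1439 = 41.8% → the monthly plan
Organic: Plan X 223/473 = 47.1%, the monthly plan 190/306 = 62.1% → the monthly plan
Affiliate: Plan X 303/583 = 52.0%, the monthly plan 375/591 = 63.5% → the monthly plan
Paid: Plan X 896/1509 = 59.4%, the monthly plan 70/96 = 72.9% → the monthly plan
The monthly plan has the higher rate in all 4 groups.

the monthly plan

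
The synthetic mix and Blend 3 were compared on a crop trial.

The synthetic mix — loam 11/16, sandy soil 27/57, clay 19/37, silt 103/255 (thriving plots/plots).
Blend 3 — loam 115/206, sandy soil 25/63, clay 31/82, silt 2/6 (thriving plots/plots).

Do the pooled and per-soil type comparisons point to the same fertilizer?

Loam: the synthetic mix 11/16 = 68.8%, Blend 3 115/206 = 55.8% → the synthetic mix
Sandy soil: the synthetic mix 27/57 = 47.4%, Blend 3 25/63 = 39.7% → the synthetic mix
Clay: the synthetic mix 19/37 = 51.4%, Blend 3 31/82 = 37.8% → the synthetic mix
Silt: the synthetic mix 103/255 = 40.4%, Blend 3 2/6 = 33.3% → the synthetic mix
Overall: the synthetic mix 160/365 = 43.8%, Blend 3 173/357 = 48.5% → Blend 3
The synthetic mix wins each soil group but Blend 3 wins overall — the comparison reverses. The synthetic mix's plots skew toward silt, which has a lower base rate.

No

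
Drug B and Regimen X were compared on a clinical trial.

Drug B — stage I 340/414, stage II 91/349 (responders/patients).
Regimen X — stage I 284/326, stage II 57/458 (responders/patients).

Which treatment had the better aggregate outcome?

Stage I: Drug B 340/414 = 82.1%, Regimen X 284/326 = 87.1% → Regimen X
Stage II: Drug B 91/349 = 26.1%, Regimen X 57/458 = 12.4% → Drug B
Overall: Drug B 431/763 = 56.5%, Regimen X 341/784 = 43.5% → Drug B
(Neither sweeps every disease group, but Drug B has the higher pooled rate.)

Drug B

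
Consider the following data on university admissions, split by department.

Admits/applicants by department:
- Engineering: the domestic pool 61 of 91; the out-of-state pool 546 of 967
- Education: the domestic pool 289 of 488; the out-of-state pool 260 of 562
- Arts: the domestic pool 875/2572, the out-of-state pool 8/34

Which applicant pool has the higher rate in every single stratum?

the domestic pool

Engineering: the domestic pool 61/91 = 67.0%, the out-of-state pool 546/967 = 56.5% → the domestic pool
Education: the domestic pool 289/488 = 59.2%, the out-of-state pool 260/562 = 46.3% → the domestic pool
Arts: the domestic pool 875/2572 = 34.0%, the out-of-state pool 8/34 = 23.5% → the domestic pool
The domestic pool has the higher rate in all 3 groups.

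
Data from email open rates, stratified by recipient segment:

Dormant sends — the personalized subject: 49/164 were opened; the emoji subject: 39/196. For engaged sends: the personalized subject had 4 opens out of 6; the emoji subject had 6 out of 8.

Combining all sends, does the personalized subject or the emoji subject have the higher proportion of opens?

Dormant: the personalized subject 49/164 = 29.9%, the emoji subject 39/196 = 19.9% → the personalized subject
Engaged: the personalized subject 4/6 = 66.7%, the emoji subject 6/8 = 75.0% → the emoji subject
Overall: the personalized subject 53/170 = 31.2%, the emoji subject 45/204 = 22.1% → the personalized subject
(Neither sweeps every recipient group, but the personalized subject has the higher pooled rate.)

the personalized subject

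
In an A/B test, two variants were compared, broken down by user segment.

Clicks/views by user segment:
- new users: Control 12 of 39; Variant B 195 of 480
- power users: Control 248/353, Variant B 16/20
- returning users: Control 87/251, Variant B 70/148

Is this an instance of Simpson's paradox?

Yes

New users: Control 12/39 = 30.8%, Variant B 195/480 = 40.6% → Variant B
Power users: Control 248/353 = 70.3%, Variant B 16/20 = 80.0% → Variant B
Returning users: Control 87/251 = 34.7%, Variant B 70/148 = 47.3% → Variant B
Overall: Control 347/643 = 54.0%, Variant B 281/648 = 43.4% → Control
Variant B wins each user group but Control wins overall — the comparison reverses. Variant B's views skew toward new users, which has a lower base rate.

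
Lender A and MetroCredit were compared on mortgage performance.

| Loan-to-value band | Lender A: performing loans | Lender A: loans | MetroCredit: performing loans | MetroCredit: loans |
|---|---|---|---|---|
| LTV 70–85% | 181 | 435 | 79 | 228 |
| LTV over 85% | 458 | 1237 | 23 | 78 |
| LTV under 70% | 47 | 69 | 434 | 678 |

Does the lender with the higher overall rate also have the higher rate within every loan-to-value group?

LTV 70–85%: Lender A 181/435 = 41.6%, MetroCredit 79/228 = 34.6% → Lender A
LTV over 85%: Lender A 458/1237 = 37.0%, MetroCredit 23/78 = 29.5% → Lender A
LTV under 70%: Lender A 47/69 = 68.1%, MetroCredit 434/678 = 64.0% → Lender A
Overall: Lender A 686/1741 = 39.4%, MetroCredit 536/984 = 54.5% → MetroCredit
Lender A wins each loan-to-value group but MetroCredit wins overall — the comparison reverses. Lender A's loans skew toward LTV over 85%, which has a lower base rate.

No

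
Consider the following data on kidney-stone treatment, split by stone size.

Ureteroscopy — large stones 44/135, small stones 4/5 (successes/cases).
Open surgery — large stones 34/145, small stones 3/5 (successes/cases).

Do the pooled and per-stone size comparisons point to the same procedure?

Large stones: ureteroscopy 44/135 = 32.6%, open surgery 34/145 = 23.4% → ureteroscopy
Small stones: ureteroscopy 4/5 = 80.0%, open surgery 3/5 = 60.0% → ureteroscopy
Overall: ureteroscopy 48/140 = 34.3%, open surgery 37/150 = 24.7% → ureteroscopy
Ureteroscopy wins overall and in every stone group — no reversal.

Yes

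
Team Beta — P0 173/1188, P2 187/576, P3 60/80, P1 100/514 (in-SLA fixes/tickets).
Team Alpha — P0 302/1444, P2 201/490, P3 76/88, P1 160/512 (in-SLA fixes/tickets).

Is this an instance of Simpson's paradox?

No

P0: Team Beta 173/1188 = 14.6%, Team Alpha 302/1444 = 20.9% → Team Alpha
P2: Team Beta 187/576 = 32.5%, Team Alpha 201/490 = 41.0% → Team Alpha
P3: Team Beta 60/80 = 75.0%, Team Alpha 76/88 = 86.4% → Team Alpha
P1: Team Beta 100/514 = 19.5%, Team Alpha 160/512 = 31.2% → Team Alpha
Overall: Team Beta 520/2358 = 22.1%, Team Alpha 739/2534 = 29.2% → Team Alpha
Team Alpha wins overall and in every ticket group — no reversal.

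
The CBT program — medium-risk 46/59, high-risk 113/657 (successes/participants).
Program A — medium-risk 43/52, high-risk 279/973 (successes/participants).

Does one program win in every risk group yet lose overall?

Medium-risk: the CBT program 46/59 = 78.0%, Program A 43/52 = 82.7% → Program A
High-risk: the CBT program 113/657 = 17.2%, Program A 279/973 = 28.7% → Program A
Overall: the CBT program 159/716 = 22.2%, Program A 322/1025 = 31.4% → Program A
Program A wins overall and in every risk group — no reversal.

No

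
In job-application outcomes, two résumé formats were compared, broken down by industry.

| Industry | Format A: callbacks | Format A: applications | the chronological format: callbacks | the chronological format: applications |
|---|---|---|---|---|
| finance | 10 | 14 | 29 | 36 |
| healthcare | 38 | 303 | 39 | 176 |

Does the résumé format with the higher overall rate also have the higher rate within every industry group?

Finance: Format A 10/14 = 71.4%, the chronological format 29/36 = 80.6% → the chronological format
Healthcare: Format A 38/303 = 12.5%, the chronological format 39/176 = 22.2% → the chronological format
Overall: Format A 48/317 = 15.1%, the chronological format 68/212 = 32.1% → the chronological format
The chronological format wins overall and in every industry group — no reversal.

Yes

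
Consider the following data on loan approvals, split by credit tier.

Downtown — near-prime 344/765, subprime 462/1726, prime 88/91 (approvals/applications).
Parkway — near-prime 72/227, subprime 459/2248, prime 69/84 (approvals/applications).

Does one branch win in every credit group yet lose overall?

Near-prime: Downtown 344/765 = 45.0%, Parkway 72/227 = 31.7% → Downtown
Subprime: Downtown 462/1726 = 26.8%, Parkway 459/2248 = 20.4% → Downtown
Prime: Downtown 88/91 = 96.7%, Parkway 69/84 = 82.1% → Downtown
Overall: Downtown 894/2582 = 34.6%, Parkway 600/2559 = 23.4% → Downtown
Downtown wins overall and in every credit group — no reversal.

No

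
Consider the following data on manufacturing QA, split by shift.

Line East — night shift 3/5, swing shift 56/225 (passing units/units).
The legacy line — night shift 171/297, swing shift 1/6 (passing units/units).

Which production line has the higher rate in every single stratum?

Night shift: Line East 3/5 = 60.0%, the legacy line 171/297 = 57.6% → Line East
Swing shift: Line East 56/225 = 24.9%, the legacy line 1/6 = 16.7% → Line East
Line East has the higher rate in both groups.

Line East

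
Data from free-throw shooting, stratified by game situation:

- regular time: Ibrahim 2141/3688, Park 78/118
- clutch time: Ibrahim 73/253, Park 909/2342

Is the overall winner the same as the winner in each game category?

Regular time: Ibrahim 2141/3688 = 58.1%, Park 78/118 = 66.1% → Park
Clutch time: Ibrahim 73/253 = 28.9%, Park 909/2342 = 38.8% → Park
Overall: Ibrahim 2214/3941 = 56.2%, Park 987/2460 = 40.1% → Ibrahim
Park wins each game group but Ibrahim wins overall — the comparison reverses. Park's attempts skew toward clutch time, which has a lower base rate.

No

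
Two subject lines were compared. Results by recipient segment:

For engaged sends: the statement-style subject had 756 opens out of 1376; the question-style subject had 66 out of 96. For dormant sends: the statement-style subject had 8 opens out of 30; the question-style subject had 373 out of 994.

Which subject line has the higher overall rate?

Engaged: the statement-style subject 756/1376 = 54.9%, the question-style subject 66/96 = 68.8% → the question-style subject
Dormant: the statement-style subject 8/30 = 26.7%, the question-style subject 373/994 = 37.5% → the question-style subject
Overall: the statement-style subject 764/1406 = 54.3%, the question-style subject 439/1090 = 40.3% → the statement-style subject
(The question-style subject wins every recipient group but the statement-style subject wins overall — the question-style subject's sends skew toward the low-rate dormant group.)

the statement-style subject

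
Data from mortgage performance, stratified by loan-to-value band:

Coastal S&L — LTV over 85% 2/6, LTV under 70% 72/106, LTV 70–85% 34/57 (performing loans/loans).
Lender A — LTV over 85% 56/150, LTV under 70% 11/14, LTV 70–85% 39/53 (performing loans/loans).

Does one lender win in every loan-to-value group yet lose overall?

LTV over 85%: Coastal S&L 2/6 = 33.3%, Lender A 56/150 = 37.3% → Lender A
LTV under 70%: Coastal S&L 72/106 = 67.9%, Lender A 11/14 = 78.6% → Lender A
LTV 70–85%: Coastal S&L 34/57 = 59.6%, Lender A 39/53 = 73.6% → Lender A
Overall: Coastal S&L 108/169 = 63.9%, Lender A 106/217 = 48.8% → Coastal S&L
Lender A wins each loan-to-value group but Coastal S&L wins overall — the comparison reverses. Lender A's loans skew toward LTV over 85%, which has a lower base rate.

Yes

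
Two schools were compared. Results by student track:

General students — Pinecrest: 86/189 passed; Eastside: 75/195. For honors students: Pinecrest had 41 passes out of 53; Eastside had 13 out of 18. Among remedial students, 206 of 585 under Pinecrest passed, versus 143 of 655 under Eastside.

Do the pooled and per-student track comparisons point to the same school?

General: Pinecrest 86/189 = 45.5%, Eastside 75/195 = 38.5% → Pinecrest
Honors: Pinecrest 41/53 = 77.4%, Eastside 13/18 = 72.2% → Pinecrest
Remedial: Pinecrest 206/585 = 35.2%, Eastside 143/655 = 21.8% → Pinecrest
Overall: Pinecrest 333/827 = 40.3%, Eastside 231/868 = 26.6% → Pinecrest
Pinecrest wins overall and in every student group — no reversal.

Yes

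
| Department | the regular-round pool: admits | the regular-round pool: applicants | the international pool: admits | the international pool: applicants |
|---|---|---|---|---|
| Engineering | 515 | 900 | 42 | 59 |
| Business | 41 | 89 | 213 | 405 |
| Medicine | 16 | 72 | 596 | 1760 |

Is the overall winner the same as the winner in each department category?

No

Engineering: the regular-round pool 515/900 = 57.2%, the international pool 42/59 = 71.2% → the international pool
Business: the regular-round pool 41/89 = 46.1%, the international pool 213/405 = 52.6% → the international pool
Medicine: the regular-round pool 16/72 = 22.2%, the international pool 596/1760 = 33.9% → the international pool
Overall: the regular-round pool 572/1061 = 53.9%, the international pool 851/2224 = 38.3% → the regular-round pool
The international pool wins each department group but the regular-round pool wins overall — the comparison reverses. The international pool's applicants skew toward Medicine, which has a lower base rate.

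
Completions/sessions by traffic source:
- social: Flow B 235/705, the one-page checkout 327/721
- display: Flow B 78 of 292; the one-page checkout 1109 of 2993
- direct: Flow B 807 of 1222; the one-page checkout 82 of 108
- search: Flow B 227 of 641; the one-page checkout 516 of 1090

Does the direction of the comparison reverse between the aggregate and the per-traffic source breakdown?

Social: Flow B 235/705 = 33.3%, the one-page checkout 327/721 = 45.4% → the one-page checkout
Display: Flow B 78/292 = 26.7%, the one-page checkout 1109/2993 = 37.1% → the one-page checkout
Direct: Flow B 807/1222 = 66.0%, the one-page checkout 82/108 = 75.9% → the one-page checkout
Search: Flow B 227/641 = 35.4%, the one-page checkout 516/1090 = 47.3% → the one-page checkout
Overall: Flow B 1347/2860 = 47.1%, the one-page checkout 2034/4912 = 41.4% → Flow B
The one-page checkout wins each traffic group but Flow B wins overall — the comparison reverses. The one-page checkout's sessions skew toward display, which has a lower base rate.

Yes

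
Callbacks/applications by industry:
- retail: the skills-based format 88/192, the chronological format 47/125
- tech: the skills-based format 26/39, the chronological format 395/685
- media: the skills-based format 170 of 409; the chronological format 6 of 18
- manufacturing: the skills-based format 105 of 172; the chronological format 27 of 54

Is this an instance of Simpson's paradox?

Yes

Retail: the skills-based format 88/192 = 45.8%, the chronological format 47/125 = 37.6% → the skills-based format
Tech: the skills-based format 26/39 = 66.7%, the chronological format 395/685 = 57.7% → the skills-based format
Media: the skills-based format 170/409 = 41.6%, the chronological format 6/18 = 33.3% → the skills-based format
Manufacturing: the skills-based format 105/172 = 61.0%, the chronological format 27/54 = 50.0% → the skills-based format
Overall: the skills-based format 389/812 = 47.9%, the chronological format 475/882 = 53.9% → the chronological format
The skills-based format wins each industry group but the chronological format wins overall — the comparison reverses. The skills-based format's applications skew toward media, which has a lower base rate.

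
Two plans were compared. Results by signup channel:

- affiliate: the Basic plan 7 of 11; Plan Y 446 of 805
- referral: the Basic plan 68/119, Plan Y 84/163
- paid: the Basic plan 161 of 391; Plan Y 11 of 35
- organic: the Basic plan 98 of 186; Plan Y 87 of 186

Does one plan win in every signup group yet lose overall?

Affiliate: the Basic plan 7/11 = 63.6%, Plan Y 446/805 = 55.4% → the Basic plan
Referral: the Basic plan 68/119 = 57.1%, Plan Y 84/163 = 51.5% → the Basic plan
Paid: the Basic plan 161/391 = 41.2%, Plan Y 11/35 = 31.4% → the Basic plan
Organic: the Basic plan 98/186 = 52.7%, Plan Y 87/186 = 46.8% → the Basic plan
Overall: the Basic plan 334/707 = 47.2%, Plan Y 628/1189 = 52.8% → Plan Y
The Basic plan wins each signup group but Plan Y wins overall — the comparison reverses. The Basic plan's customers skew toward paid, which has a lower base rate.

Yes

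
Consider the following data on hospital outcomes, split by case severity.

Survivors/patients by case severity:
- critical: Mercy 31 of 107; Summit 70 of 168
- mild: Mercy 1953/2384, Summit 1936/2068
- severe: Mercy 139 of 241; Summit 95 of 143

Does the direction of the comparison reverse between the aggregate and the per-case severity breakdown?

No

Critical: Mercy 31/107 = 29.0%, Summit 70/168 = 41.7% → Summit
Mild: Mercy 1953/2384 = 81.9%, Summit 1936/2068 = 93.6% → Summit
Severe: Mercy 139/241 = 57.7%, Summit 95/143 = 66.4% → Summit
Overall: Mercy 2123/2732 = 77.7%, Summit 2101/2379 = 88.3% → Summit
Summit wins overall and in every case group — no reversal.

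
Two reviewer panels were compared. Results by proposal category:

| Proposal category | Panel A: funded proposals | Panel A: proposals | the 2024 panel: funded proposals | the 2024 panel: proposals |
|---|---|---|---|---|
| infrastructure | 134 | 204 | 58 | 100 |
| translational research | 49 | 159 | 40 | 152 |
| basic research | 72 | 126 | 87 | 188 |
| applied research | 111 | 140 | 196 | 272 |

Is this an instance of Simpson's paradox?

No

Infrastructure: Panel A 134/204 = 65.7%, the 2024 panel 58/100 = 58.0% → Panel A
Translational research: Panel A 49/159 = 30.8%, the 2024 panel 40/152 = 26.3% → Panel A
Basic research: Panel A 72/126 = 57.1%, the 2024 panel 87/188 = 46.3% → Panel A
Applied research: Panel A 111/140 = 79.3%, the 2024 panel 196/272 = 72.1% → Panel A
Overall: Panel A 366/629 = 58.2%, the 2024 panel 381/712 = 53.5% → Panel A
Panel A wins overall and in every proposal group — no reversal.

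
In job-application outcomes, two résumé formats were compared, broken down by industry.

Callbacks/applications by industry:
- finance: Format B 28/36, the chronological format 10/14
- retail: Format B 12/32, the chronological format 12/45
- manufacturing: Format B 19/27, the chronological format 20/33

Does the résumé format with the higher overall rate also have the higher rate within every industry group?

Yes

Finance: Format B 28/36 = 77.8%, the chronological format 10/14 = 71.4% → Format B
Retail: Format B 12/32 = 37.5%, the chronological format 12/45 = 26.7% → Format B
Manufacturing: Format B 19/27 = 70.4%, the chronological format 20/33 = 60.6% → Format B
Overall: Format B 59/95 = 62.1%, the chronological format 42/92 = 45.7% → Format B
Format B wins overall and in every industry group — no reversal.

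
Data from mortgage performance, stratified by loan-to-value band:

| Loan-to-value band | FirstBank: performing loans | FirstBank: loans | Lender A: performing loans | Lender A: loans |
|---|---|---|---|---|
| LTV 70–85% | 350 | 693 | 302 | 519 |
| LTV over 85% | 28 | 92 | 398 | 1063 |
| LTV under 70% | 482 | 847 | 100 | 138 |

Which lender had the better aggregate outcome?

FirstBank

LTV 70–85%: FirstBank 350/693 = 50.5%, Lender A 302/519 = 58.2% → Lender A
LTV over 85%: FirstBank 28/92 = 30.4%, Lender A 398/1063 = 37.4% → Lender A
LTV under 70%: FirstBank 482/847 = 56.9%, Lender A 100/138 = 72.5% → Lender A
Overall: FirstBank 860/1632 = 52.7%, Lender A 800/1720 = 46.5% → FirstBank
(Lender A wins every loan-to-value group but FirstBank wins overall — Lender A's loans skew toward the low-rate LTV over 85% group.)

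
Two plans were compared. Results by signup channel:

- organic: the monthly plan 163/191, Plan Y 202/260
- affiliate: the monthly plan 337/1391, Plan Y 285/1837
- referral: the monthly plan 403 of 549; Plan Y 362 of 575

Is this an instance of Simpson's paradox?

Organic: the monthly plan 163/191 = 85.3%, Plan Y 202/260 = 77.7% → the monthly plan
Affiliate: the monthly plan 337/1391 = 24.2%, Plan Y 285/1837 = 15.5% → the monthly plan
Referral: the monthly plan 403/549 = 73.4%, Plan Y 362/575 = 63.0% → the monthly plan
Overall: the monthly plan 903/2131 = 42.4%, Plan Y 849/2672 = 31.8% → the monthly plan
The monthly plan wins overall and in every signup group — no reversal.

No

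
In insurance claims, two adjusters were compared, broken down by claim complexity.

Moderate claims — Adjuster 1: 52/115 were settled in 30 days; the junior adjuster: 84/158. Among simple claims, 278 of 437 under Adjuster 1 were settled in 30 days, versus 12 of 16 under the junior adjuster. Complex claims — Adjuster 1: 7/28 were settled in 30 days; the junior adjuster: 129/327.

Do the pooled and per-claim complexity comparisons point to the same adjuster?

No

Moderate: Adjuster 1 52/115 = 45.2%, the junior adjuster 84/158 = 53.2% → the junior adjuster
Simple: Adjuster 1 278/437 = 63.6%, the junior adjuster 12/16 = 75.0% → the junior adjuster
Complex: Adjuster 1 7/28 = 25.0%, the junior adjuster 129/327 = 39.4% → the junior adjuster
Overall: Adjuster 1 337/580 = 58.1%, the junior adjuster 225/501 = 44.9% → Adjuster 1
The junior adjuster wins each claim group but Adjuster 1 wins overall — the comparison reverses. The junior adjuster's claims skew toward complex, which has a lower base rate.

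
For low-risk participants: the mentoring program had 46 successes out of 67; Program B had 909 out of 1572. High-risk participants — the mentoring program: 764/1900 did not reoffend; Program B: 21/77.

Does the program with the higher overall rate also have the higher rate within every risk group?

Low-risk: the mentoring program 46/67 = 68.7%, Program B 909/1572 = 57.8% → the mentoring program
High-risk: the mentoring program 764/1900 = 40.2%, Program B 21/77 = 27.3% → the mentoring program
Overall: the mentoring program 810/1967 = 41.2%, Program B 930/1649 = 56.4% → Program B
The mentoring program wins each risk group but Program B wins overall — the comparison reverses. The mentoring program's participants skew toward high-risk, which has a lower base rate.

No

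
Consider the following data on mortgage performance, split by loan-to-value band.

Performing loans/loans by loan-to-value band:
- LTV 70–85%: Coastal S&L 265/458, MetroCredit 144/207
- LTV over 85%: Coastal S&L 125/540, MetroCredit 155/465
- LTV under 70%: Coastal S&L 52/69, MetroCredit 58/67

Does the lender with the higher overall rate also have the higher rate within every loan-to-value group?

LTV 70–85%: Coastal S&L 265/458 = 57.9%, MetroCredit 144/207 = 69.6% → MetroCredit
LTV over 85%: Coastal S&L 125/540 = 23.1%, MetroCredit 155/465 = 33.3% → MetroCredit
LTV under 70%: Coastal S&L 52/69 = 75.4%, MetroCredit 58/67 = 86.6% → MetroCredit
Overall: Coastal S&L 442/1067 = 41.4%, MetroCredit 357/739 = 48.3% → MetroCredit
MetroCredit wins overall and in every loan-to-value group — no reversal.

Yes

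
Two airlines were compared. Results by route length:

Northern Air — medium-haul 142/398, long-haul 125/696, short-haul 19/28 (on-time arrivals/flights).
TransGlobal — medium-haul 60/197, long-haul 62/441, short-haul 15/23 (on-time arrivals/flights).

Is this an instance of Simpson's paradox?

Medium-haul: Northern Air 142/398 = 35.7%, TransGlobal 60/197 = 30.5% → Northern Air
Long-haul: Northern Air 125/696 = 18.0%, TransGlobal 62/441 = 14.1% → Northern Air
Short-haul: Northern Air 19/28 = 67.9%, TransGlobal 15/23 = 65.2% → Northern Air
Overall: Northern Air 286/1122 = 25.5%, TransGlobal 137/661 = 20.7% → Northern Air
Northern Air wins overall and in every route group — no reversal.

No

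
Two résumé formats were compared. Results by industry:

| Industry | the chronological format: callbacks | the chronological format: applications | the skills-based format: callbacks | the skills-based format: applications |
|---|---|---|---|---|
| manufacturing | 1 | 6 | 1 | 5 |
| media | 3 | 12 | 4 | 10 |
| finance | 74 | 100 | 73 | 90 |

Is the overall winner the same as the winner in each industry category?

Manufacturing: the chronological format 1/6 = 16.7%, the skills-based format 1/5 = 20.0% → the skills-based format
Media: the chronological format 3/12 = 25.0%, the skills-based format 4/10 = 40.0% → the skills-based format
Finance: the chronological format 74/100 = 74.0%, the skills-based format 73/90 = 81.1% → the skills-based format
Overall: the chronological format 78/118 = 66.1%, the skills-based format 78/105 = 74.3% → the skills-based format
The skills-based format wins overall and in every industry group — no reversal.

Yes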